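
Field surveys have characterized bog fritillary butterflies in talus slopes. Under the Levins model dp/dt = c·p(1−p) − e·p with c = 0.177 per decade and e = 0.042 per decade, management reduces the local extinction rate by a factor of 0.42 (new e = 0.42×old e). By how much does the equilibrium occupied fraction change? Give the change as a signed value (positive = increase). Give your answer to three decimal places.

0.138

Before: p* = 1 − 0.042/0.177 = 0.7627.
After the change, c = 0.177, e = 0.01764, so p* = 1 − 0.01764/0.177 = 0.9003.
Δp* = 0.9003 − 0.7627 = +0.1376.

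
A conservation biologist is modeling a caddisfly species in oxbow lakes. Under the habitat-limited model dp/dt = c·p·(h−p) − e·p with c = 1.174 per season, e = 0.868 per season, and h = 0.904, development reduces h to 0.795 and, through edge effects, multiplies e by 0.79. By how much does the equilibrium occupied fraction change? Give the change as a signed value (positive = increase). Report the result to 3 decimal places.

0.046

Before: p* = h − e/c = 0.904 − 0.868/1.174 = 0.904 − 0.7394 = 0.1646.
After: c = 1.174, e = 0.68572, h = 0.795; p* = 0.795 − 0.68572/1.174 = 0.2109.
Δp* = 0.2109 − 0.1646 = +0.0463.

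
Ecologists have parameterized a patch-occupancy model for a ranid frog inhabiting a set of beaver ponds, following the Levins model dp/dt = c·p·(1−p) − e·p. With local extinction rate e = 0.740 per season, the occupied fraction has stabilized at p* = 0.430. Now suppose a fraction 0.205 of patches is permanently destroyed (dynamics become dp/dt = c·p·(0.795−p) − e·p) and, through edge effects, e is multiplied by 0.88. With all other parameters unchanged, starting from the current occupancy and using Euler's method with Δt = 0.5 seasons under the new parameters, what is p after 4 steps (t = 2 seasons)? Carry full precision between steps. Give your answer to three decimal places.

Balance c(1−p*) = e gives c = e/(1 − 0.43000) = 0.740/0.57000 = 1.29825.
Starting from p₀ = 0.43000; update p ← p + (dp/dt)·Δt with the new parameters.
step 1: Δp = -0.03813, p = 0.39187
step 2: Δp = -0.02505, p = 0.36682
step 3: Δp = -0.01748, p = 0.34934
step 4: Δp = -0.01269, p = 0.33665

0.337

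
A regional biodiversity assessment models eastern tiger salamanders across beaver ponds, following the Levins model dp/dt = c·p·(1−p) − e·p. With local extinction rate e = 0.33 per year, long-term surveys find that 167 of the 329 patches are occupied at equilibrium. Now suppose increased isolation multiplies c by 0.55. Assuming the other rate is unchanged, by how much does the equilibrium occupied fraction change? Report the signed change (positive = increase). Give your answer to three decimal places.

-0.403

Observed p* = 167/329 = 0.50760.
Balance c(1−p*) = e gives c = e/(1 − 0.50760) = 0.33/0.49240 = 0.67019.
New p* = 1 − e/c = 1 − 0.33000/0.36860 = 0.10472.
Δp* = 0.10472 − 0.50760 = -0.40288.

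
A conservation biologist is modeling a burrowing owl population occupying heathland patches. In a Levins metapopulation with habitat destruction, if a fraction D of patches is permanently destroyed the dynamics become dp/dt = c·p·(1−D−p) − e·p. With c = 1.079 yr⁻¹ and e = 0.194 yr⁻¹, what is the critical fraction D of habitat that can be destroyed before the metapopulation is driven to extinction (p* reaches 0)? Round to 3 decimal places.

0.820

The nontrivial equilibrium is p* = (1−D) − e/c; extinction occurs when this hits zero.
So D_crit = 1 − e/c = 1 − 0.194/1.079 = 1 − 0.1798 = 0.8202.
This equals the undisturbed p*, a classic result of Lande's extension.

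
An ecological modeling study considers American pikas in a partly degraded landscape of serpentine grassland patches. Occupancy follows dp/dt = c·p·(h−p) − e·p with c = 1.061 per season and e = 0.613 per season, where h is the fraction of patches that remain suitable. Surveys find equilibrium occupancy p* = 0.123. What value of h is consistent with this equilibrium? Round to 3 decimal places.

0.701

At equilibrium c(h−p*) = e, so h = p* + e/c.
h = 0.123 + 0.613/1.061 = 0.123 + 0.5778 = 0.7008.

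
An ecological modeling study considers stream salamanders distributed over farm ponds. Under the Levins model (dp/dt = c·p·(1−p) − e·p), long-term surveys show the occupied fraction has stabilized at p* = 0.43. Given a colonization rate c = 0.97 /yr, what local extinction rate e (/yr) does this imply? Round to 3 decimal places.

0.553

At equilibrium c(1−p*) = e.
e = 0.97 × (1 − 0.43) = 0.97 × 0.5700 = 0.5529.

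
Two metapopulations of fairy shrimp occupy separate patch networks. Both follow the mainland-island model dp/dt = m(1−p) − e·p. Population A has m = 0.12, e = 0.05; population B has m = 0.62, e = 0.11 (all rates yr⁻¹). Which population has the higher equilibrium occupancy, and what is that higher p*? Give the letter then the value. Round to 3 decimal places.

B, 0.849

A: p*_A = m/(m+e) = 0.12/0.1700 = 0.7059.
B: p*_B = 0.62/0.7300 = 0.8493.
B is higher at 0.8493.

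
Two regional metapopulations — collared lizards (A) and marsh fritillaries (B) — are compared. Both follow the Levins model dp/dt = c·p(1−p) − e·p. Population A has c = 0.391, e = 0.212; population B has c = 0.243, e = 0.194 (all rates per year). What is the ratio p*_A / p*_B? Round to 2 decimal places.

2.27

A: p*_A = 1 − 0.212/0.391 = 0.4578.
B: p*_B = 1 − 0.194/0.243 = 0.2016.
p*_A / p*_B = 0.4578/0.2016 = 2.2703.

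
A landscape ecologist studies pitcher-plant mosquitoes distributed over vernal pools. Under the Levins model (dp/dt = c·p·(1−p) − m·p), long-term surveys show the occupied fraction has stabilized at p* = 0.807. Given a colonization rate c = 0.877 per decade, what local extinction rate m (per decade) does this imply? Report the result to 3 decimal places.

At equilibrium c(1−p*) = m.
m = 0.877 × (1 − 0.807) = 0.877 × 0.1930 = 0.1693.

0.169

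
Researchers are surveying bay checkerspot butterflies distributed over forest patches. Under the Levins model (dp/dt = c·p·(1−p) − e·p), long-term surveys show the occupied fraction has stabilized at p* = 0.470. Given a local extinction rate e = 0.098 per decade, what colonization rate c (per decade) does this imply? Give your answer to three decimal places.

0.185

At equilibrium c(1−p*) = e, so c = e/(1−p*).
c = 0.098/(1 − 0.470) = 0.098/0.5300 = 0.1849.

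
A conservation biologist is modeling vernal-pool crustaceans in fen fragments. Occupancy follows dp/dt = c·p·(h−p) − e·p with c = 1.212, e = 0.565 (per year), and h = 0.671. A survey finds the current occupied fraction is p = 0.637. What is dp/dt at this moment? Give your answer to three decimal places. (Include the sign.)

-0.334

Colonization term: c·p·(h−p) = 1.212×0.637×0.0340 = 0.02625.
Extinction term: e·p = 0.35990.
dp/dt = 0.02625 − 0.35990 = -0.33366.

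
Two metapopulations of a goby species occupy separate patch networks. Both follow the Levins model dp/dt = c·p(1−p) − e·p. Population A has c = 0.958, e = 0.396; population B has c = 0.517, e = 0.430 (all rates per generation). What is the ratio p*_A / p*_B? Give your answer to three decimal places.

3.486

A: p*_A = 1 − 0.396/0.958 = 0.5866.
B: p*_B = 1 − 0.430/0.517 = 0.1683.
p*_A / p*_B = 0.5866/0.1683 = 3.4861.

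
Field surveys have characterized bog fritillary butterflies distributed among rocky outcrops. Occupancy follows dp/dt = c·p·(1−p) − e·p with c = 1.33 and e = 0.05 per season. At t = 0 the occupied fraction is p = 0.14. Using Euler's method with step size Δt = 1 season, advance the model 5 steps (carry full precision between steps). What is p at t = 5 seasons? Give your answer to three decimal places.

Update rule: p ← p + [c·p·(1−p) − e·p]·Δt with Δt = 1.
p: 0.14000 → 0.29313  (Δp = +0.15313)
p: 0.29313 → 0.55406  (Δp = +0.26093)
p: 0.55406 → 0.85497  (Δp = +0.30091)
p: 0.85497 → 0.97714  (Δp = +0.12217)
p: 0.97714 → 0.95799  (Δp = -0.01914)

0.958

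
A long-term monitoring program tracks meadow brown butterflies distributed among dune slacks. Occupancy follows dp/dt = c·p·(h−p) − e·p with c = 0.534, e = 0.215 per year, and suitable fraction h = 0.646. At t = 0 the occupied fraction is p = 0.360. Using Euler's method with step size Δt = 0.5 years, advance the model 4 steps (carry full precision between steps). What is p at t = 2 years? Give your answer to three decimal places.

0.323

Update rule: p ← p + [c·p·(h−p) − e·p]·Δt with Δt = 0.5.
  1  |  dp/dt·Δt = -0.011210  |  p_1 = 0.348790
  2  |  dp/dt·Δt = -0.009817  |  p_2 = 0.338974
  3  |  dp/dt·Δt = -0.008652  |  p_3 = 0.330322
  4  |  dp/dt·Δt = -0.007668  |  p_4 = 0.322654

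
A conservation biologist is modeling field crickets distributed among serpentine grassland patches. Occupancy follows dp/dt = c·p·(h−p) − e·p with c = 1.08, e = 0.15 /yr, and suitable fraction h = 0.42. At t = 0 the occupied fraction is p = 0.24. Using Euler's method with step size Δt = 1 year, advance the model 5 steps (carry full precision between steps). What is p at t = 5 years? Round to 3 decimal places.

0.273

Update rule: p ← p + [c·p·(h−p) − e·p]·Δt with Δt = 1.
t = 1: p = 0.24000 + (+0.01066) = 0.25066
t = 2: p = 0.25066 + (+0.00824) = 0.25890
t = 3: p = 0.25890 + (+0.00621) = 0.26511
t = 4: p = 0.26511 + (+0.00458) = 0.26969
t = 5: p = 0.26969 + (+0.00333) = 0.27302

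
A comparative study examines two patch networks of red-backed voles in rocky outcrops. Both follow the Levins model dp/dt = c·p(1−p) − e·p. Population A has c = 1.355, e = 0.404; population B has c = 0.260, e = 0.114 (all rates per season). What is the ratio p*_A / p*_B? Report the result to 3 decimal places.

1.250

A: p*_A = 1 − 0.404/1.355 = 0.7018.
B: p*_B = 1 − 0.114/0.260 = 0.5615.
p*_A / p*_B = 0.7018/0.5615 = 1.2499.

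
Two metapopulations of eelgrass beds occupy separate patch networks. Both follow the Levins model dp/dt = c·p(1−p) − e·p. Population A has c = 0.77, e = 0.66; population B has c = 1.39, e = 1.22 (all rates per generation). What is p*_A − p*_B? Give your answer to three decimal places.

0.021

A: p*_A = 1 − 0.66/0.77 = 0.1429.
B: p*_B = 1 − 1.22/1.39 = 0.1223.
p*_A − p*_B = 0.1429 − 0.1223 = 0.0206.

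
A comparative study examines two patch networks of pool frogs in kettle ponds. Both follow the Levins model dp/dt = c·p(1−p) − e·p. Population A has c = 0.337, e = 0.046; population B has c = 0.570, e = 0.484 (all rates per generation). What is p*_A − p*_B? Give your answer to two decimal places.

0.71

A: p*_A = 1 − 0.046/0.337 = 0.8635.
B: p*_B = 1 − 0.484/0.570 = 0.1509.
p*_A − p*_B = 0.8635 − 0.1509 = 0.7126.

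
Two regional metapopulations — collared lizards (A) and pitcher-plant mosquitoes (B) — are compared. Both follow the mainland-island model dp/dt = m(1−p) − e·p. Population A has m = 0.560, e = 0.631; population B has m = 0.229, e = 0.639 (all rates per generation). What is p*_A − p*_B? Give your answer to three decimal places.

A: p*_A = m/(m+e) = 0.560/1.1910 = 0.4702.
B: p*_B = 0.229/0.8680 = 0.2638.
p*_A − p*_B = 0.4702 − 0.2638 = 0.2064.

0.206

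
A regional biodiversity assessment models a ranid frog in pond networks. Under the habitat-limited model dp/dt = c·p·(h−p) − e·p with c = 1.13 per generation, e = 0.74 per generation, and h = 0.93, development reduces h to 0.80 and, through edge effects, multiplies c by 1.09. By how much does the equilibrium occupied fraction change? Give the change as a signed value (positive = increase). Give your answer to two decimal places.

-0.08

Before: p* = h − e/c = 0.93 − 0.74/1.13 = 0.93 − 0.6549 = 0.2751.
After: c = 1.2317, e = 0.74, h = 0.80; p* = 0.80 − 0.74/1.2317 = 0.1992.
Δp* = 0.1992 − 0.2751 = -0.0759.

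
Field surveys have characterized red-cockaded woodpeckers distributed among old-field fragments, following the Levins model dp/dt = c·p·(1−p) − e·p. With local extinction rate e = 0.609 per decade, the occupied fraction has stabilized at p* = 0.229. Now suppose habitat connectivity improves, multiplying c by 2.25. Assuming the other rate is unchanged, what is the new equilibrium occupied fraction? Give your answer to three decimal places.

0.657

Balance c(1−p*) = e gives c = e/(1 − 0.22900) = 0.609/0.77100 = 0.78988.
New p* = 1 − e/c = 1 − 0.60900/1.77723 = 0.65733.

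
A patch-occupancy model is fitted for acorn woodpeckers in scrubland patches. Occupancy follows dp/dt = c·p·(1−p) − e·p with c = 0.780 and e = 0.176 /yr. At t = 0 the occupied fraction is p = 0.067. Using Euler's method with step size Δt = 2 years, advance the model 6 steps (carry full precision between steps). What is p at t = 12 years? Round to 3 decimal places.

Update rule: p ← p + [c·p·(1−p) − e·p]·Δt with Δt = 2.
p: 0.06700 → 0.14093  (Δp = +0.07393)
p: 0.14093 → 0.28020  (Δp = +0.13926)
p: 0.28020 → 0.49620  (Δp = +0.21600)
p: 0.49620 → 0.71151  (Δp = +0.21532)
p: 0.71151 → 0.78127  (Δp = +0.06976)
p: 0.78127 → 0.77285  (Δp = -0.00842)

0.773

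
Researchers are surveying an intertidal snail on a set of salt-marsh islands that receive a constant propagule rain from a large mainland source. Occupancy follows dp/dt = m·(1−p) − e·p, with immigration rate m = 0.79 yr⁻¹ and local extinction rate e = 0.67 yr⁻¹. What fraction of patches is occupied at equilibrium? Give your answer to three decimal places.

0.541

At equilibrium the propagule rain into empty patches balances local extinction: m(1−p*) = e·p*.
p* = m/(m+e) = 0.79/(0.79+0.67) = 0.79/1.4600 = 0.5411.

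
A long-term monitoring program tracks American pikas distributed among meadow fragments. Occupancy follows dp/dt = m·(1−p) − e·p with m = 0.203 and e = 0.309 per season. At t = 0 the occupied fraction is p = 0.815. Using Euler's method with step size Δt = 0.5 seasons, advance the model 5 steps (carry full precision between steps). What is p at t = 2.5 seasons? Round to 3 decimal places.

0.492

Update rule: p ← p + [m·(1−p) − e·p]·Δt with Δt = 0.5.
t = 0.5: p = 0.81500 + (-0.10714) = 0.70786
t = 1: p = 0.70786 + (-0.07971) = 0.62815
t = 1.5: p = 0.62815 + (-0.05931) = 0.56884
t = 2: p = 0.56884 + (-0.04412) = 0.52472
t = 2.5: p = 0.52472 + (-0.03283) = 0.49189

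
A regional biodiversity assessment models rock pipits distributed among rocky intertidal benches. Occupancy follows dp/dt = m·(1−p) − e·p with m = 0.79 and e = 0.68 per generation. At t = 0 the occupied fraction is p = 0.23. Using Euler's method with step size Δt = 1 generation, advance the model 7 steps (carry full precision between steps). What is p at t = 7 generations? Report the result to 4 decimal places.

0.5390

Update rule: p ← p + [m·(1−p) − e·p]·Δt with Δt = 1.
  1  |  dp/dt·Δt = +0.451900  |  p_1 = 0.681900
  2  |  dp/dt·Δt = -0.212393  |  p_2 = 0.469507
  3  |  dp/dt·Δt = +0.099825  |  p_3 = 0.569332
  4  |  dp/dt·Δt = -0.046918  |  p_4 = 0.522414
  5  |  dp/dt·Δt = +0.022051  |  p_5 = 0.544465
  6  |  dp/dt·Δt = -0.010364  |  p_6 = 0.534101
  7  |  dp/dt·Δt = +0.004871  |  p_7 = 0.538972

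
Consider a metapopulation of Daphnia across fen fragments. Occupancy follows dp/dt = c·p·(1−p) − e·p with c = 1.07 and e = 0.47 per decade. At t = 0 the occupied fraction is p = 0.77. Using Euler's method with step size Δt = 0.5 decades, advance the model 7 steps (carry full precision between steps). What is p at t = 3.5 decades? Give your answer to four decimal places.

Update rule: p ← p + [c·p·(1−p) − e·p]·Δt with Δt = 0.5.
step 1: Δp = -0.08620, p = 0.68380
step 2: Δp = -0.04502, p = 0.63878
step 3: Δp = -0.02667, p = 0.61211
step 4: Δp = -0.01682, p = 0.59529
step 5: Δp = -0.01100, p = 0.58429
step 6: Δp = -0.00736, p = 0.57693
step 7: Δp = -0.00500, p = 0.57194

0.5719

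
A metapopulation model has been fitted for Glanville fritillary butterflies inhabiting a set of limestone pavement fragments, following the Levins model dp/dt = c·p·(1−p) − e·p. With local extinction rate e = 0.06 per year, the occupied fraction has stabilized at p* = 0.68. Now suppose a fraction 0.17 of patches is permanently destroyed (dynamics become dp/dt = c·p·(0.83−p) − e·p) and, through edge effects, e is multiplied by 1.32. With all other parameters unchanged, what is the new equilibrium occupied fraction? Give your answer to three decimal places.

0.408

Balance c(1−p*) = e gives c = e/(1 − 0.68000) = 0.06/0.32000 = 0.18750.
New p* = 0.83 − e/c = 0.83 − 0.07920/0.18750 = 0.40760.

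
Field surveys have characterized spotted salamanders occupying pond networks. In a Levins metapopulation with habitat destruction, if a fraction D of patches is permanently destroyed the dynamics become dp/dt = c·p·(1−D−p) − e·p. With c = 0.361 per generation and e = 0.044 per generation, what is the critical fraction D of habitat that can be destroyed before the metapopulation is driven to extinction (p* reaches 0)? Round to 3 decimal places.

The nontrivial equilibrium is p* = (1−D) − e/c; extinction occurs when this hits zero.
So D_crit = 1 − e/c = 1 − 0.044/0.361 = 1 − 0.1219 = 0.8781.
This equals the undisturbed p*, a classic result of Lande's extension.

0.878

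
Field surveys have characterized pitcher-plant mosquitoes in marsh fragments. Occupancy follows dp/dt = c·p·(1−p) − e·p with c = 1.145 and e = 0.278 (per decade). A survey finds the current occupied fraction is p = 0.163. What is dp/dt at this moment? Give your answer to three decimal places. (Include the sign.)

0.111

Colonization term: c·p·(1−p) = 1.145×0.163×0.8370 = 0.15621.
Extinction term: e·p = 0.04531.
dp/dt = 0.15621 − 0.04531 = 0.11090.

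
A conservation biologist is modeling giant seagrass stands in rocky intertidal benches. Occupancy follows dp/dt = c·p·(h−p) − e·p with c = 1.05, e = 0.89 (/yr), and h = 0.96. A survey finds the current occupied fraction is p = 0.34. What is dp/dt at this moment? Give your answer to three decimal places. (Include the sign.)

-0.081

Colonization term: c·p·(h−p) = 1.05×0.34×0.6200 = 0.22134.
Extinction term: e·p = 0.30260.
dp/dt = 0.22134 − 0.30260 = -0.08126.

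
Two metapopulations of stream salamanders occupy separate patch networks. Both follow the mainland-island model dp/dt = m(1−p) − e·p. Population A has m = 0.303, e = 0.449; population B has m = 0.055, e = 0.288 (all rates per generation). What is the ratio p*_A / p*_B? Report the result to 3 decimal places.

A: p*_A = m/(m+e) = 0.303/0.7520 = 0.4029.
B: p*_B = 0.055/0.3430 = 0.1603.
p*_A / p*_B = 0.4029/0.1603 = 2.5128.

2.513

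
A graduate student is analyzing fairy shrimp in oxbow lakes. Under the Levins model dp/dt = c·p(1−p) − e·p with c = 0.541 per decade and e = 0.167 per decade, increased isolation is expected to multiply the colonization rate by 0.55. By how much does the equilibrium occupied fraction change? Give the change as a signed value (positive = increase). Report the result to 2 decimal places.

-0.25

Before: p* = 1 − 0.167/0.541 = 0.6913.
After the change, c = 0.29755, e = 0.167, so p* = 1 − 0.167/0.29755 = 0.4387.
Δp* = 0.4387 − 0.6913 = -0.2526.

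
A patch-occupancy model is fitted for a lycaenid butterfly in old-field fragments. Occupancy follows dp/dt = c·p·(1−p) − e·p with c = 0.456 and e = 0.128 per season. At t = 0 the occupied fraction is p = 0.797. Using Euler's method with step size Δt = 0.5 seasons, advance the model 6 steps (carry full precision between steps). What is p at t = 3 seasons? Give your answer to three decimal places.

Update rule: p ← p + [c·p·(1−p) − e·p]·Δt with Δt = 0.5.
p: 0.79700 → 0.78288  (Δp = -0.01412)
p: 0.78288 → 0.77153  (Δp = -0.01135)
p: 0.77153 → 0.76234  (Δp = -0.00919)
p: 0.76234 → 0.75486  (Δp = -0.00748)
p: 0.75486 → 0.74874  (Δp = -0.00612)
p: 0.74874 → 0.74371  (Δp = -0.00503)

0.744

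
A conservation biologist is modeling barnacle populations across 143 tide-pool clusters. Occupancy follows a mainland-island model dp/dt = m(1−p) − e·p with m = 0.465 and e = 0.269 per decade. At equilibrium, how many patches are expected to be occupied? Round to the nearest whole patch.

p* = m/(m+e) = 0.465/0.7340 = 0.6335.
Expected occupied patches = N × p* = 143 × 0.6335 = 90.59 ≈ 91.

91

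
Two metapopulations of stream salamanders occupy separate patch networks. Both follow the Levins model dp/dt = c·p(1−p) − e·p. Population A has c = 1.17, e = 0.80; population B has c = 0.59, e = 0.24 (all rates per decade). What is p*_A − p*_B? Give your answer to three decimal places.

-0.277

A: p*_A = 1 − 0.80/1.17 = 0.3162.
B: p*_B = 1 − 0.24/0.59 = 0.5932.
p*_A − p*_B = 0.3162 − 0.5932 = -0.2770.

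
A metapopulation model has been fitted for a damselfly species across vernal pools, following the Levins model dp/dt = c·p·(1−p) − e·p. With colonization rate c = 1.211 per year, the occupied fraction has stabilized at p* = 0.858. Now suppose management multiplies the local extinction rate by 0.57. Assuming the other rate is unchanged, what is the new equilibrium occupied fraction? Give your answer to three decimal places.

Balance c(1−p*) = e gives e = 1.211×(1 − 0.85800) = 0.17196.
New p* = 1 − e/c = 1 − 0.09802/1.21100 = 0.91906.

0.919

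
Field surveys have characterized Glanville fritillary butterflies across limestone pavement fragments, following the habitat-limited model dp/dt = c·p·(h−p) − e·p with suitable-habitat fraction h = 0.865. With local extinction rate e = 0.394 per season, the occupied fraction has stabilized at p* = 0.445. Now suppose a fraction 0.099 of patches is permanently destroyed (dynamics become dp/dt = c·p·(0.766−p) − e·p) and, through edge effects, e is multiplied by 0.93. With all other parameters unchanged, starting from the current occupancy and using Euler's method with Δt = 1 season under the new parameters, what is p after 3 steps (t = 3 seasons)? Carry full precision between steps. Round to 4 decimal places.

0.3908

Balance c(h−p*) = e gives c = e/(0.865 − 0.44500) = 0.394/0.42000 = 0.93810.
Starting from p₀ = 0.44500; update p ← p + (dp/dt)·Δt with the new parameters.
p: 0.44500 → 0.41595  (Δp = -0.02905)
p: 0.41595 → 0.40012  (Δp = -0.01582)
p: 0.40012 → 0.39084  (Δp = -0.00928)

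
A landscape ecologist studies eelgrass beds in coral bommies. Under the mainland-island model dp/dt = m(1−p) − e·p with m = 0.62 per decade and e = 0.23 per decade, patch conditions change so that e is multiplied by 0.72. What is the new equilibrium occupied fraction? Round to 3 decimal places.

Before: p* = 0.62/(0.62+0.23) = 0.7294.
After: m = 0.62, e = 0.1656; p* = 0.62/0.7856 = 0.7892.

0.789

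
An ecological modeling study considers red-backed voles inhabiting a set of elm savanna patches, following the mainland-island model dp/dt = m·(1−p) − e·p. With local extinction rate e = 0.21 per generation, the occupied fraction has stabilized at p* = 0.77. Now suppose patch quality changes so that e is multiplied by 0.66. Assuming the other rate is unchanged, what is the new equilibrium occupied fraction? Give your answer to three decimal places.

0.835

Balance m(1−p*) = e·p* gives m = e·p*/(1−p*) = 0.21×0.77000/0.23000 = 0.70304.
New p* = m/(m+e) = 0.70304/(0.70304+0.13860) = 0.83532.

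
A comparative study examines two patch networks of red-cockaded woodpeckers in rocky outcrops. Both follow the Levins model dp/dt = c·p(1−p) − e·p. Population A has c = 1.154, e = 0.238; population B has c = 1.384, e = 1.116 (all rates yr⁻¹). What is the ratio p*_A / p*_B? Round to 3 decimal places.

A: p*_A = 1 − 0.238/1.154 = 0.7938.
B: p*_B = 1 − 1.116/1.384 = 0.1936.
p*_A / p*_B = 0.7938/0.1936 = 4.0991.

4.099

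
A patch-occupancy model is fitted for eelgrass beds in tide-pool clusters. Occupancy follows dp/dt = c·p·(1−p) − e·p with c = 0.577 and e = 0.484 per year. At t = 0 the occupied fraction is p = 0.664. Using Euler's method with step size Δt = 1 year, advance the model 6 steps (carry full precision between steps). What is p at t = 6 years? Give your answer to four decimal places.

0.2591

Update rule: p ← p + [c·p·(1−p) − e·p]·Δt with Δt = 1.
  1  |  dp/dt·Δt = -0.192645  |  p_1 = 0.471355
  2  |  dp/dt·Δt = -0.084359  |  p_2 = 0.386996
  3  |  dp/dt·Δt = -0.050424  |  p_3 = 0.336572
  4  |  dp/dt·Δt = -0.034062  |  p_4 = 0.302510
  5  |  dp/dt·Δt = -0.024669  |  p_5 = 0.277841
  6  |  dp/dt·Δt = -0.018703  |  p_6 = 0.259138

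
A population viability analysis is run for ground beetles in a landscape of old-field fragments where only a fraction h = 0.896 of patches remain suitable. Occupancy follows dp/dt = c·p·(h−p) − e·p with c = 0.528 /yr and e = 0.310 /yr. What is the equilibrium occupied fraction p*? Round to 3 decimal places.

0.309

Setting dp/dt = 0 and dividing by p* gives c·(h−p*) = e.
So p* = h − e/c = 0.896 − 0.310/0.528 = 0.896 − 0.5871 = 0.3089.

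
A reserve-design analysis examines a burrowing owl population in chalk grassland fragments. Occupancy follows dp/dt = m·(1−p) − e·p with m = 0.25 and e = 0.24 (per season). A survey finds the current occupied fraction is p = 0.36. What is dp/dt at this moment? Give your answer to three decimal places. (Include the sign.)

0.074

Colonization term: m·(1−p) = 0.25×0.6400 = 0.16000.
Extinction term: e·p = 0.08640.
dp/dt = 0.16000 − 0.08640 = 0.07360.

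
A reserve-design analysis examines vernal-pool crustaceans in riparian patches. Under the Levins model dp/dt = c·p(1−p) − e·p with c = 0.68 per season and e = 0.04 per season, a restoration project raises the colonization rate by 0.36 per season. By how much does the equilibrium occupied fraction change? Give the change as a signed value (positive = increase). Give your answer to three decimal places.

0.020

Before: p* = 1 − 0.04/0.68 = 0.9412.
After the change, c = 1.04, e = 0.04, so p* = 1 − 0.04/1.04 = 0.9615.
Δp* = 0.9615 − 0.9412 = +0.0204.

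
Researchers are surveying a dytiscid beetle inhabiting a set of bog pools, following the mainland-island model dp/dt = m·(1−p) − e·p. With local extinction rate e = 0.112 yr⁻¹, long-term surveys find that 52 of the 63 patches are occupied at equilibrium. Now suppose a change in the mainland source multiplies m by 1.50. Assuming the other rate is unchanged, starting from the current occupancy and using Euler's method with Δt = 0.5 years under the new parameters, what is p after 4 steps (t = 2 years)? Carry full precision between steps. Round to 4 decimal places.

0.8718

Observed p* = 52/63 = 0.82540.
Balance m(1−p*) = e·p* gives m = e·p*/(1−p*) = 0.112×0.82540/0.17460 = 0.52945.
Starting from p₀ = 0.82540; update p ← p + (dp/dt)·Δt with the new parameters.
t = 0.5: p = 0.82540 + (+0.02311) = 0.84851
t = 1: p = 0.84851 + (+0.01264) = 0.86115
t = 1.5: p = 0.86115 + (+0.00691) = 0.86806
t = 2: p = 0.86806 + (+0.00378) = 0.87184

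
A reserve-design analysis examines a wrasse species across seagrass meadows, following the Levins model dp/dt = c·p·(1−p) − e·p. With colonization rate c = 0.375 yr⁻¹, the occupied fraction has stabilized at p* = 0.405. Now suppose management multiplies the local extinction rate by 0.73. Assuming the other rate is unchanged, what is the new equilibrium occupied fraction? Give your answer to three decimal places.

0.566

Balance c(1−p*) = e gives e = 0.375×(1 − 0.40500) = 0.22312.
New p* = 1 − e/c = 1 − 0.16288/0.37500 = 0.56565.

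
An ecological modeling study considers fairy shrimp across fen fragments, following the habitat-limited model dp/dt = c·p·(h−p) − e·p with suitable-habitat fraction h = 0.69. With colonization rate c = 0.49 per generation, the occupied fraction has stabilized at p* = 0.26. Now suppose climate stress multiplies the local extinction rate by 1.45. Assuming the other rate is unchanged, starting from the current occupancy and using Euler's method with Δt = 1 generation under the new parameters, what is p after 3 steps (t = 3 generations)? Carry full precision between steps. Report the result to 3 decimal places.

Balance c(h−p*) = e gives e = 0.49×(0.69 − 0.26000) = 0.21070.
Starting from p₀ = 0.26000; update p ← p + (dp/dt)·Δt with the new parameters.
t = 1: p = 0.26000 + (-0.02465) = 0.23535
t = 2: p = 0.23535 + (-0.01947) = 0.21588
t = 3: p = 0.21588 + (-0.01580) = 0.20008

0.200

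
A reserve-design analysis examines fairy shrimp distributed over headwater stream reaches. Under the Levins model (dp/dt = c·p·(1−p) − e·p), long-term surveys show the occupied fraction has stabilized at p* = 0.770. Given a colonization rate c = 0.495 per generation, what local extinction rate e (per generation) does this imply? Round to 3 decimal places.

0.114

At equilibrium c(1−p*) = e.
e = 0.495 × (1 − 0.770) = 0.495 × 0.2300 = 0.1138.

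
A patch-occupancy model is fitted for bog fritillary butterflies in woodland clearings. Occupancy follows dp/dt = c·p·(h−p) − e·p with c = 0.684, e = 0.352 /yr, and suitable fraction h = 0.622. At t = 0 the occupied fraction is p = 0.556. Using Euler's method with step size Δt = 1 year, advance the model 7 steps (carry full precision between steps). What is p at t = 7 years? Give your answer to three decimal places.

0.188

Update rule: p ← p + [c·p·(h−p) − e·p]·Δt with Δt = 1.
p: 0.55600 → 0.38539  (Δp = -0.17061)
p: 0.38539 → 0.31210  (Δp = -0.07328)
p: 0.31210 → 0.26840  (Δp = -0.04370)
p: 0.26840 → 0.23884  (Δp = -0.02956)
p: 0.23884 → 0.21736  (Δp = -0.02148)
p: 0.21736 → 0.20101  (Δp = -0.01635)
p: 0.20101 → 0.18814  (Δp = -0.01287)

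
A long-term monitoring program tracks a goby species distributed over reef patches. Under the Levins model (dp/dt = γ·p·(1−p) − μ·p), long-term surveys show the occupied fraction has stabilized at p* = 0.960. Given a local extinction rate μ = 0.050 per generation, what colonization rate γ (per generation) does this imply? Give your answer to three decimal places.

At equilibrium γ(1−p*) = μ, so γ = μ/(1−p*).
γ = 0.050/(1 − 0.960) = 0.050/0.0400 = 1.2500.

1.250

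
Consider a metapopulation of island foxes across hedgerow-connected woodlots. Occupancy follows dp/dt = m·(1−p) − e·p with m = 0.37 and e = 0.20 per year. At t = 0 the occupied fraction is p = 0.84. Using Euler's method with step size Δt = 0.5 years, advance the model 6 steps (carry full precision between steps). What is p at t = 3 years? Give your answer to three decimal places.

0.675

Update rule: p ← p + [m·(1−p) − e·p]·Δt with Δt = 0.5.
  1  |  dp/dt·Δt = -0.054400  |  p_1 = 0.785600
  2  |  dp/dt·Δt = -0.038896  |  p_2 = 0.746704
  3  |  dp/dt·Δt = -0.027811  |  p_3 = 0.718893
  4  |  dp/dt·Δt = -0.019885  |  p_4 = 0.699009
  5  |  dp/dt·Δt = -0.014217  |  p_5 = 0.684791
  6  |  dp/dt·Δt = -0.010166  |  p_6 = 0.674626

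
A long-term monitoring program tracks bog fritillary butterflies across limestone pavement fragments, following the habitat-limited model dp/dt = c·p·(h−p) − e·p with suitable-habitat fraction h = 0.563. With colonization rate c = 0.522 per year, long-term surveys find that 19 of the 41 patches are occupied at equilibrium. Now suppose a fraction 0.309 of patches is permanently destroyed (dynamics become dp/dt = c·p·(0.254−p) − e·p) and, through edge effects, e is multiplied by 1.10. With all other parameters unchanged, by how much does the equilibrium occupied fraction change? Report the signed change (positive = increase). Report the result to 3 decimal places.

Observed p* = 19/41 = 0.46341.
Balance c(h−p*) = e gives e = 0.522×(0.563 − 0.46341) = 0.05199.
New p* = 0.254 − e/c = 0.254 − 0.05719/0.52200 = 0.14444.
Δp* = 0.14444 − 0.46341 = -0.31897.

-0.319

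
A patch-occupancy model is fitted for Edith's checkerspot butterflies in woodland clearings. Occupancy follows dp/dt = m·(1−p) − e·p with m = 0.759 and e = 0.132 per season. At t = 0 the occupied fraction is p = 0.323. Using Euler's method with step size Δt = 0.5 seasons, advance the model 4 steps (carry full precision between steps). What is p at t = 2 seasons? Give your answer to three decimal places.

0.802

Update rule: p ← p + [m·(1−p) − e·p]·Δt with Δt = 0.5.
step 1: Δp = +0.23560, p = 0.55860
step 2: Δp = +0.13064, p = 0.68925
step 3: Δp = +0.07244, p = 0.76169
step 4: Δp = +0.04017, p = 0.80186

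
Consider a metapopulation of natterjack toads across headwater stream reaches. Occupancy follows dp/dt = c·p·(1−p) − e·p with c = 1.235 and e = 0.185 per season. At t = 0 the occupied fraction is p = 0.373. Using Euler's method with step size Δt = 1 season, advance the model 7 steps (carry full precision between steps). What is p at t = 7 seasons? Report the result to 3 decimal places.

0.850

Update rule: p ← p + [c·p·(1−p) − e·p]·Δt with Δt = 1.
t = 1: p = 0.37300 + (+0.21983) = 0.59283
t = 2: p = 0.59283 + (+0.18844) = 0.78126
t = 3: p = 0.78126 + (+0.06652) = 0.84778
t = 4: p = 0.84778 + (+0.00254) = 0.85032
t = 5: p = 0.85032 + (-0.00012) = 0.85020
t = 6: p = 0.85020 + (+0.00001) = 0.85020
t = 7: p = 0.85020 + (-0.00000) = 0.85020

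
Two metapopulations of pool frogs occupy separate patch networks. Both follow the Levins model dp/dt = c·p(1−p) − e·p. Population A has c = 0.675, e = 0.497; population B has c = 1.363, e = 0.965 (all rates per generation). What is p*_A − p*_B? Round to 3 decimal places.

-0.028

A: p*_A = 1 − 0.497/0.675 = 0.2637.
B: p*_B = 1 − 0.965/1.363 = 0.2920.
p*_A − p*_B = 0.2637 − 0.2920 = -0.0283.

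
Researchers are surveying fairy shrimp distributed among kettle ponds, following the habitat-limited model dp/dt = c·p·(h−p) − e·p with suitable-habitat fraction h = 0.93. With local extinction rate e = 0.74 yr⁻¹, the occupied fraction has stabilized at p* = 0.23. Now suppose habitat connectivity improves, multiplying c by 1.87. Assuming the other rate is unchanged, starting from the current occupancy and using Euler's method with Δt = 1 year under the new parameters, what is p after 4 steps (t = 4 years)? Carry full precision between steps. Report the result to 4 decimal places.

Balance c(h−p*) = e gives c = e/(0.93 − 0.23000) = 0.74/0.70000 = 1.05714.
Starting from p₀ = 0.23000; update p ← p + (dp/dt)·Δt with the new parameters.
step 1: Δp = +0.14807, p = 0.37807
step 2: Δp = +0.13273, p = 0.51081
step 3: Δp = +0.04530, p = 0.55611
step 4: Δp = -0.00048, p = 0.55562

0.5556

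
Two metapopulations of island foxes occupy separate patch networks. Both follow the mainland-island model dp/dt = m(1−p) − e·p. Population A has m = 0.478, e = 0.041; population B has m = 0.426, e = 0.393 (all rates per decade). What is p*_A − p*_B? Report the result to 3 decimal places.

A: p*_A = m/(m+e) = 0.478/0.5190 = 0.9210.
B: p*_B = 0.426/0.8190 = 0.5201.
p*_A − p*_B = 0.9210 − 0.5201 = 0.4009.

0.401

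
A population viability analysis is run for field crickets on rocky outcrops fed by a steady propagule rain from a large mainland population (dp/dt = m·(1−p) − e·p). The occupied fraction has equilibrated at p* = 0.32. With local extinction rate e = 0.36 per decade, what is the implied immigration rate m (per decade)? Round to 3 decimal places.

0.169

At equilibrium m(1−p*) = e·p*, so m = e·p*/(1−p*).
m = 0.36 × 0.32 / 0.6800 = 0.1152/0.6800 = 0.1694.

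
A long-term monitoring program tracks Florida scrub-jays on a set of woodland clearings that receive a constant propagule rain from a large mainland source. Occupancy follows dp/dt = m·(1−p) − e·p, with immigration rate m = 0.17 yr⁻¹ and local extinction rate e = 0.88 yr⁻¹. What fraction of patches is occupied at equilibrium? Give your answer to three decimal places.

0.162

Setting dp/dt = 0: m − m·p* = e·p*, so m = (m+e)·p*.
p* = m/(m+e) = 0.17/(0.17+0.88) = 0.17/1.0500 = 0.1619.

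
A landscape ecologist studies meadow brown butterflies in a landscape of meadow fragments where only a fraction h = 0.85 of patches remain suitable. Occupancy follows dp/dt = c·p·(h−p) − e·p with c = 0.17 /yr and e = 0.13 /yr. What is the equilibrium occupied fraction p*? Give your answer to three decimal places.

Setting dp/dt = 0 and dividing by p* gives c·(h−p*) = e.
So p* = h − e/c = 0.85 − 0.13/0.17 = 0.85 − 0.7647 = 0.0853.

0.085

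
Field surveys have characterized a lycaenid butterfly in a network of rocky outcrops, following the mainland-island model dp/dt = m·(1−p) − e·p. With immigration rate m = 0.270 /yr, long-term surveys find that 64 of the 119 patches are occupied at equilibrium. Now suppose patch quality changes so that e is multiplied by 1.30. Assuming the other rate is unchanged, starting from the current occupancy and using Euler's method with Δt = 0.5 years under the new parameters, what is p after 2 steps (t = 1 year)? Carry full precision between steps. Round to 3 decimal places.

Observed p* = 64/119 = 0.53782.
Balance m(1−p*) = e·p* gives e = m(1−p*)/p* = 0.270×0.46218/0.53782 = 0.23203.
Starting from p₀ = 0.53782; update p ← p + (dp/dt)·Δt with the new parameters.
step 1: Δp = -0.01872, p = 0.51910
step 2: Δp = -0.01337, p = 0.50573

0.506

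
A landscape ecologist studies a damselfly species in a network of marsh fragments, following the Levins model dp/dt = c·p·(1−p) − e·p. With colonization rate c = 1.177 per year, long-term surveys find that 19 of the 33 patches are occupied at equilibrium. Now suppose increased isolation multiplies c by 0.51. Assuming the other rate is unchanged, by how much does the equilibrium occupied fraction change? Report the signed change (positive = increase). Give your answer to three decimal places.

-0.408

Observed p* = 19/33 = 0.57576.
Balance c(1−p*) = e gives e = 1.177×(1 − 0.57576) = 0.49933.
New p* = 1 − e/c = 1 − 0.49933/0.60027 = 0.16816.
Δp* = 0.16816 − 0.57576 = -0.40760.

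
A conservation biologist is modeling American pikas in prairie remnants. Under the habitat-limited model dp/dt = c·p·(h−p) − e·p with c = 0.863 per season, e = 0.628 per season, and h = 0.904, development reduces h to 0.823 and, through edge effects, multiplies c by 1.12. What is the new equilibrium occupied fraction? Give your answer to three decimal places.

0.173

Before: p* = h − e/c = 0.904 − 0.628/0.863 = 0.904 − 0.7277 = 0.1763.
After: c = 0.96656, e = 0.628, h = 0.823; p* = 0.823 − 0.628/0.96656 = 0.1733.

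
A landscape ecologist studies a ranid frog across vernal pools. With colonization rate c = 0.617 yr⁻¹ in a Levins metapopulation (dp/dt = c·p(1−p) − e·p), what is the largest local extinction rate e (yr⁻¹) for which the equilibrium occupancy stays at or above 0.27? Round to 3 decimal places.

1 − e/c ≥ 0.27 ⇒ e ≤ c(1 − 0.27) = 0.617 × 0.7300.
e_max = 0.4504.

0.450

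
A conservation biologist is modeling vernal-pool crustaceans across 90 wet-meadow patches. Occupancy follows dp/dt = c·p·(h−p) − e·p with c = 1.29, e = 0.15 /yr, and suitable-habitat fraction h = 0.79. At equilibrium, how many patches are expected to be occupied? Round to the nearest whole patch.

p* = h − e/c = 0.79 − 0.1163 = 0.6737.
Expected occupied patches = N × p* = 90 × 0.6737 = 60.63 ≈ 61.

61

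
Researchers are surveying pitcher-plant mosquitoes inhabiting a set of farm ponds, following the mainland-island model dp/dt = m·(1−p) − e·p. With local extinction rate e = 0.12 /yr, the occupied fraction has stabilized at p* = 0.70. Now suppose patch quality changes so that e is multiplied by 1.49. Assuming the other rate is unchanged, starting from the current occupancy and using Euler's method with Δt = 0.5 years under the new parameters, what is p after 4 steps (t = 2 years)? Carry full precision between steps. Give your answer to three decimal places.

0.642

Balance m(1−p*) = e·p* gives m = e·p*/(1−p*) = 0.12×0.70000/0.30000 = 0.28000.
Starting from p₀ = 0.70000; update p ← p + (dp/dt)·Δt with the new parameters.
  1  |  dp/dt·Δt = -0.020580  |  p_1 = 0.679420
  2  |  dp/dt·Δt = -0.015859  |  p_2 = 0.663561
  3  |  dp/dt·Δt = -0.012221  |  p_3 = 0.651340
  4  |  dp/dt·Δt = -0.009417  |  p_4 = 0.641923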